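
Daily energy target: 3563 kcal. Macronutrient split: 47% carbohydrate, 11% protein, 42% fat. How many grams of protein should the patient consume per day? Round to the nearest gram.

98 g/day

Protein energy = 11% × 3563 = 391.93 kcal.
At 4 kcal/g: 391.93 ÷ 4 = 97.9825 g.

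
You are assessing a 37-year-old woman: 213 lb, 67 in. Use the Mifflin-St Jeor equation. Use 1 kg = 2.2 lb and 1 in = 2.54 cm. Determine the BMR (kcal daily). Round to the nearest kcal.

Convert to metric: weight = 213 ÷ 2.2 = 96.8182 kg; height = 67 × 2.54 = 170.18 cm.
Mifflin-St Jeor (female): BMR = 10(96.8182) + 6.25(170.18) − 5(37) − 161 = 968.1818 + 1063.625 − 185 − 161 = 1685.8068 kcal/day.

1686 kcal daily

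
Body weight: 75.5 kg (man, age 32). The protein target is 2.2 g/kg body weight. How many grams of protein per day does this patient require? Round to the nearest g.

166 g/day

Protein = 2.2 g/kg × 75.5 kg = 166.1 g/day.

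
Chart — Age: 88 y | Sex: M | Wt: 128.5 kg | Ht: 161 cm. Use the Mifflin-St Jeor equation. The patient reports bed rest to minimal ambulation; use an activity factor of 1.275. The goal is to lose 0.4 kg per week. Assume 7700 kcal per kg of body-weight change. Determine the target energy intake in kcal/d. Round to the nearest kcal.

1927 kcal/d

Mifflin-St Jeor (male): BMR = 10(128.5) + 6.25(161) − 5(88) + 5 = 1285 + 1006.25 − 440 + 5 = 1856.25 kcal/day.
TEE = 1856.25 × 1.275 = 2366.7188 kcal/day.
Required daily deficit = 0.4 × 7700 ÷ 7 = 440 kcal/day.
Target intake = 2366.7188 − 440 = 1926.7188 kcal/day.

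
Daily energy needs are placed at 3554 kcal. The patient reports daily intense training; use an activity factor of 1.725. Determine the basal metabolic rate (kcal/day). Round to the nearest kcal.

2060 kcal/day

BMR = TEE ÷ activity factor = 3554 ÷ 1.725 = 2060.2899 kcal/day.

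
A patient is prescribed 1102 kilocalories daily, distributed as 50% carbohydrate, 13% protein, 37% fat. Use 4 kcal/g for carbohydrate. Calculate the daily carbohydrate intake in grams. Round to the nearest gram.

138 g/day

Carbohydrate energy = 50% × 1102 = 551 kcal.
At 4 kcal/g: 551 ÷ 4 = 137.75 g.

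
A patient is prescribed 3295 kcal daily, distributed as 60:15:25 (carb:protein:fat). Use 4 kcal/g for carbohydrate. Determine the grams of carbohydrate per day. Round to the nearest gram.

494 g/day

Carbohydrate energy = 60% × 3295 = 1977 kcal.
At 4 kcal/g: 1977 ÷ 4 = 494.25 g.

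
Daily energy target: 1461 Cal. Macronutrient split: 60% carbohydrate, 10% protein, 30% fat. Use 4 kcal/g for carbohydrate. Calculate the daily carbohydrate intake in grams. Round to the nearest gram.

219 g/day

Carbohydrate energy = 60% × 1461 = 876.6 kcal.
At 4 kcal/g: 876.6 ÷ 4 = 219.15 g.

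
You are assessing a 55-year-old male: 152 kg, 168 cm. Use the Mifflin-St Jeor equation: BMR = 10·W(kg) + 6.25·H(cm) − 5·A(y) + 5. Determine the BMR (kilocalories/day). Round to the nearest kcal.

Mifflin-St Jeor (male): BMR = 10(152) + 6.25(168) − 5(55) + 5 = 1520 + 1050 − 275 + 5 = 2300 kcal/day.

2300 kilocalories/day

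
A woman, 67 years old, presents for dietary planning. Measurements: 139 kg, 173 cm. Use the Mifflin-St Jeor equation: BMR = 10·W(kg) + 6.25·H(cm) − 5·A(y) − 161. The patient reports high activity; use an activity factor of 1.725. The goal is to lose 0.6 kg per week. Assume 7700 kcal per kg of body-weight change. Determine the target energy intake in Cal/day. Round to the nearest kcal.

2747 Cal/day

Mifflin-St Jeor (female): BMR = 10(139) + 6.25(173) − 5(67) − 161 = 1390 + 1081.25 − 335 − 161 = 1975.25 kcal/day.
TEE = 1975.25 × 1.725 = 3407.3063 kcal/day.
Required daily deficit = 0.6 × 7700 ÷ 7 = 660 kcal/day.
Target intake = 3407.3063 − 660 = 2747.3063 kcal/day.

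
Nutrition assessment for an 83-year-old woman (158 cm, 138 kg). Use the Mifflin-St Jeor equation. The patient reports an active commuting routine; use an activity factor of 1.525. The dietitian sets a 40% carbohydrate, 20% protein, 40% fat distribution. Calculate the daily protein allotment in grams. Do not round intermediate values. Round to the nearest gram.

137 g/day

Mifflin-St Jeor (female): BMR = 10(138) + 6.25(158) − 5(83) − 161 = 1380 + 987.5 − 415 − 161 = 1791.5 kcal/day.
TEE = 1791.5 × 1.525 = 2732.0375 kcal/day.
Protein energy = 20% × 2732.0375 = 546.4075 kcal.
Protein = 546.4075 ÷ 4 kcal/g = 136.6019 g.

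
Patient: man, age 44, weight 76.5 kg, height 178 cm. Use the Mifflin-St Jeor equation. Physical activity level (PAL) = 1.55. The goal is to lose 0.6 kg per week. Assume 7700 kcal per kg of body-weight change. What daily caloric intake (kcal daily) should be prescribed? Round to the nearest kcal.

Mifflin-St Jeor (male): BMR = 10(76.5) + 6.25(178) − 5(44) + 5 = 765 + 1112.5 − 220 + 5 = 1662.5 kcal/day.
TEE = 1662.5 × 1.55 = 2576.875 kcal/day.
Required daily deficit = 0.6 × 7700 ÷ 7 = 660 kcal/day.
Target intake = 2576.875 − 660 = 1916.875 kcal/day.

1917 kcal daily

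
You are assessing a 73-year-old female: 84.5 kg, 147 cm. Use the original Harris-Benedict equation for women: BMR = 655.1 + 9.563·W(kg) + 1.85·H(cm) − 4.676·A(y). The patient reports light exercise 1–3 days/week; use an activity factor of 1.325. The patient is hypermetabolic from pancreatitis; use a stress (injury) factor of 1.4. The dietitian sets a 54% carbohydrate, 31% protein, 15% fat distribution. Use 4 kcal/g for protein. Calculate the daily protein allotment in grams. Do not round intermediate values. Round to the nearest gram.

200 g/day

Harris-Benedict: BMR = 655.1 + 9.563(84.5) + 1.85(147) − 4.676(73) = 1393.7755 kcal/day.
TEE = 1393.7755 × 1.325 = 1846.7525 kcal/day.
With stress factor 1.4: 1846.7525 × 1.4 = 2585.4536 kcal/day.
Protein energy = 31% × 2585.4536 = 801.4906 kcal.
Protein = 801.4906 ÷ 4 kcal/g = 200.3727 g.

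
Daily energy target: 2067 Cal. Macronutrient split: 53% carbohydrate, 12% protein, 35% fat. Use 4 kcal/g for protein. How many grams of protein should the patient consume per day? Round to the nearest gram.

Protein energy = 12% × 2067 = 248.04 kcal.
At 4 kcal/g: 248.04 ÷ 4 = 62.01 g.

62 g/day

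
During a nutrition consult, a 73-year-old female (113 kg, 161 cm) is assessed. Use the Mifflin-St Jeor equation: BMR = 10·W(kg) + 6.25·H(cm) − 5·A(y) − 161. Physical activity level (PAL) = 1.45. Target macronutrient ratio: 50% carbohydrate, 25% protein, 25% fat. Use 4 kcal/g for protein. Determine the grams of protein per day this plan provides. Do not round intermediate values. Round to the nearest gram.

146 g/day

Mifflin-St Jeor (female): BMR = 10(113) + 6.25(161) − 5(73) − 161 = 1130 + 1006.25 − 365 − 161 = 1610.25 kcal/day.
TEE = 1610.25 × 1.45 = 2334.8625 kcal/day.
Protein energy = 25% × 2334.8625 = 583.7156 kcal.
Protein = 583.7156 ÷ 4 kcal/g = 145.9289 g.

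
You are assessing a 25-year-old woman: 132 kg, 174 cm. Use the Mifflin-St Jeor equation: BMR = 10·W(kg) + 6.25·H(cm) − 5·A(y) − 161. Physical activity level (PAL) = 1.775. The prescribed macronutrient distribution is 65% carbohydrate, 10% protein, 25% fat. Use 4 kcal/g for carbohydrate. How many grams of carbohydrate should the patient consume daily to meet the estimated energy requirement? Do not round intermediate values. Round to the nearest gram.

612 g/day

Mifflin-St Jeor (female): BMR = 10(132) + 6.25(174) − 5(25) − 161 = 1320 + 1087.5 − 125 − 161 = 2121.5 kcal/day.
TEE = 2121.5 × 1.775 = 3765.6625 kcal/day.
Carbohydrate energy = 65% × 3765.6625 = 2447.6806 kcal.
Carbohydrate = 2447.6806 ÷ 4 kcal/g = 611.9202 g.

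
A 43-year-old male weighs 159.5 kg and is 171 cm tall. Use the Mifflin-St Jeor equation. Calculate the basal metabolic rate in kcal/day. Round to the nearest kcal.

Mifflin-St Jeor (male): BMR = 10(159.5) + 6.25(171) − 5(43) + 5 = 1595 + 1068.75 − 215 + 5 = 2453.75 kcal/day.

2454 kcal/day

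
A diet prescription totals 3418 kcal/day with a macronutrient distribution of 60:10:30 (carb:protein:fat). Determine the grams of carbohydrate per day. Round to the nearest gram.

513 g/day

Carbohydrate energy = 60% × 3418 = 2050.8 kcal.
At 4 kcal/g: 2050.8 ÷ 4 = 512.7 g.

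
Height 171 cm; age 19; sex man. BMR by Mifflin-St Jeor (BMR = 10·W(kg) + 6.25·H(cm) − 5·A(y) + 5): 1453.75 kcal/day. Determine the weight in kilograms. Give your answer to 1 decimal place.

47.5 kg

1453.75 = 10·W + 6.25(171) − 5(19) + 5
10·W = 1453.75 − 978.75 = 475, so W = 47.5 kg.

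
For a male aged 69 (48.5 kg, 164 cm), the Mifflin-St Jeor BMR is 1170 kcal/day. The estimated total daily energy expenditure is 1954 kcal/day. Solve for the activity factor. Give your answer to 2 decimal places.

1.67

Activity factor = TEE ÷ BMR = 1954 ÷ 1170 = 1.67.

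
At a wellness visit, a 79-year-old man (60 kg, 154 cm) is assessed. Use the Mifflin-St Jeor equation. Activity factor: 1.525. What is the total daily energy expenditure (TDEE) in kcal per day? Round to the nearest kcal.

1788 kcal per day

Mifflin-St Jeor (male): BMR = 10(60) + 6.25(154) − 5(79) + 5 = 600 + 962.5 − 395 + 5 = 1172.5 kcal/day.
TEE = BMR × activity factor = 1172.5 × 1.525 = 1788.0625 kcal/day.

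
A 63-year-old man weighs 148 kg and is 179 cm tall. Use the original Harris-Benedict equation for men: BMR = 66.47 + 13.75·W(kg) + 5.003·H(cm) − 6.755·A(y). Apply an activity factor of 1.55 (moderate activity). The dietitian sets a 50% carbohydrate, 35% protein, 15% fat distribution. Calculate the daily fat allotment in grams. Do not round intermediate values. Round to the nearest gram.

Harris-Benedict: BMR = 66.47 + 13.75(148) + 5.003(179) − 6.755(63) = 2571.442 kcal/day.
TEE = 2571.442 × 1.55 = 3985.7351 kcal/day.
Fat energy = 15% × 3985.7351 = 597.8603 kcal.
Fat = 597.8603 ÷ 9 kcal/g = 66.4289 g.

66 g/day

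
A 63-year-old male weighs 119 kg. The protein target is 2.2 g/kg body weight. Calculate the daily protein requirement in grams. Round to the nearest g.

Protein = 2.2 g/kg × 119 kg = 261.8 g/day.

262 g/day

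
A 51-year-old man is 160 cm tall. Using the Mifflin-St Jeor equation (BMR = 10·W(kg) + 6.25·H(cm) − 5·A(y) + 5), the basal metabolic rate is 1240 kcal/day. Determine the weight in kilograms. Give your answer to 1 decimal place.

1240 = 10·W + 6.25(160) − 5(51) + 5
10·W = 1240 − 750 = 490, so W = 49 kg.

49.0 kg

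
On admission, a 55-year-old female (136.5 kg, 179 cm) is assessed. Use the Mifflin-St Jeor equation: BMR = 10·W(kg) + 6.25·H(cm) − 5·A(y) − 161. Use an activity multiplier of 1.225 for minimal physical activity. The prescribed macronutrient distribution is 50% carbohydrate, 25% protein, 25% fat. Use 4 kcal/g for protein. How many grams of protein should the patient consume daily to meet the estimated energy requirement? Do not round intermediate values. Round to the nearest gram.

157 g/day

Mifflin-St Jeor (female): BMR = 10(136.5) + 6.25(179) − 5(55) − 161 = 1365 + 1118.75 − 275 − 161 = 2047.75 kcal/day.
TEE = 2047.75 × 1.225 = 2508.4938 kcal/day.
Protein energy = 25% × 2508.4938 = 627.1234 kcal.
Protein = 627.1234 ÷ 4 kcal/g = 156.7809 g.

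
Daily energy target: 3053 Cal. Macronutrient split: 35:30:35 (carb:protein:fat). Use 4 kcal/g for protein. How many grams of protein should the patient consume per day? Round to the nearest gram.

229 g/day

Protein energy = 30% × 3053 = 915.9 kcal.
At 4 kcal/g: 915.9 ÷ 4 = 228.975 g.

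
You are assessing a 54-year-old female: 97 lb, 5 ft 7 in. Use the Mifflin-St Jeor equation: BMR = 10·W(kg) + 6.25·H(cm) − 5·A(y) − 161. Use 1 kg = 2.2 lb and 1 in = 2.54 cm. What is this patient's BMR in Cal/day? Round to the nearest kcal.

Convert to metric: weight = 97 ÷ 2.2 = 44.0909 kg; height = (5×12 + 7) × 2.54 = 67 × 2.54 = 170.18 cm.
Mifflin-St Jeor (female): BMR = 10(44.0909) + 6.25(170.18) − 5(54) − 161 = 440.9091 + 1063.625 − 270 − 161 = 1073.5341 kcal/day.

1074 Cal/day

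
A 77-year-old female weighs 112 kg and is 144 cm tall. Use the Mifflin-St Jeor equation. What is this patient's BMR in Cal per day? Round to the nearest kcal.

1474 Cal per day

Mifflin-St Jeor (female): BMR = 10(112) + 6.25(144) − 5(77) − 161 = 1120 + 900 − 385 − 161 = 1474 kcal/day.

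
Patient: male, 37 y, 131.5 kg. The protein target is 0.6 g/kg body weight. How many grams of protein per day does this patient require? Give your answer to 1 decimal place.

78.9 g/day

Protein = 0.6 g/kg × 131.5 kg = 78.9 g/day.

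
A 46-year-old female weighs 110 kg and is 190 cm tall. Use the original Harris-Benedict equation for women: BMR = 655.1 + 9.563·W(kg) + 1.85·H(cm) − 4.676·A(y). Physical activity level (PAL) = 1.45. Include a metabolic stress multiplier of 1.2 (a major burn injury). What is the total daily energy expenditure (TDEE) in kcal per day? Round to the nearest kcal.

Harris-Benedict: BMR = 655.1 + 9.563(110) + 1.85(190) − 4.676(46) = 1843.434 kcal/day.
TEE = BMR × activity factor = 1843.434 × 1.45 = 2672.9793 kcal/day.
Apply stress factor: 2672.9793 × 1.2 = 3207.5752 kcal/day.

3208 kcal per day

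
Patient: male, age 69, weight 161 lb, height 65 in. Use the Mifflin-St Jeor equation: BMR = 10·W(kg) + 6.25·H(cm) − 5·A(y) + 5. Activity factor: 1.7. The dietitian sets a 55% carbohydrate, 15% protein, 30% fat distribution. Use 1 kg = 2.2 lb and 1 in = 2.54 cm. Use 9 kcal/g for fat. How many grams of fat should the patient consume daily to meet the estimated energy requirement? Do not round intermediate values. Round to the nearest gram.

Convert to metric: weight = 161 ÷ 2.2 = 73.1818 kg; height = 65 × 2.54 = 165.1 cm.
Mifflin-St Jeor (male): BMR = 10(73.1818) + 6.25(165.1) − 5(69) + 5 = 731.8182 + 1031.875 − 345 + 5 = 1423.6932 kcal/day.
TEE = 1423.6932 × 1.7 = 2420.2784 kcal/day.
Fat energy = 30% × 2420.2784 = 726.0835 kcal.
Fat = 726.0835 ÷ 9 kcal/g = 80.6759 g.

81 g/day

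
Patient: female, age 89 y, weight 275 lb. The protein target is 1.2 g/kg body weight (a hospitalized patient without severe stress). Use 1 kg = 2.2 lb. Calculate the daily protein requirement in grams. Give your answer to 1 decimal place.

Weight in kg = 275 ÷ 2.2 = 125 kg.
Protein = 1.2 g/kg × 125 kg = 150 g/day.

150.0 g/day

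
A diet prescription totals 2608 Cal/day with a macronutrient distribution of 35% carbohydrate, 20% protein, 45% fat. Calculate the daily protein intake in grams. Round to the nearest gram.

130 g/day

Protein energy = 20% × 2608 = 521.6 kcal.
At 4 kcal/g: 521.6 ÷ 4 = 130.4 g.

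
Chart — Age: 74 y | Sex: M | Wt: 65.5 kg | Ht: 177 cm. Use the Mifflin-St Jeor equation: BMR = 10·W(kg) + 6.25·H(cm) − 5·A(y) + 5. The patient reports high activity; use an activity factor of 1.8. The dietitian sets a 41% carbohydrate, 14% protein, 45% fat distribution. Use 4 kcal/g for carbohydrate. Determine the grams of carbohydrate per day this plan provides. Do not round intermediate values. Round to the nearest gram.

Mifflin-St Jeor (male): BMR = 10(65.5) + 6.25(177) − 5(74) + 5 = 655 + 1106.25 − 370 + 5 = 1396.25 kcal/day.
TEE = 1396.25 × 1.8 = 2513.25 kcal/day.
Carbohydrate energy = 41% × 2513.25 = 1030.4325 kcal.
Carbohydrate = 1030.4325 ÷ 4 kcal/g = 257.6081 g.

258 g/day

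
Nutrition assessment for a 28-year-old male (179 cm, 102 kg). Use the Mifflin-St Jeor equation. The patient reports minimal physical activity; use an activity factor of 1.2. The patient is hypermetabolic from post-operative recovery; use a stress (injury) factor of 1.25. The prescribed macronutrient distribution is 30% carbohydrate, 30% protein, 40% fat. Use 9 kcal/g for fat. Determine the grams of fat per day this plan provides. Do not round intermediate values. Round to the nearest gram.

134 g/day

Mifflin-St Jeor (male): BMR = 10(102) + 6.25(179) − 5(28) + 5 = 1020 + 1118.75 − 140 + 5 = 2003.75 kcal/day.
TEE = 2003.75 × 1.2 = 2404.5 kcal/day.
With stress factor 1.25: 2404.5 × 1.25 = 3005.625 kcal/day.
Fat energy = 40% × 3005.625 = 1202.25 kcal.
Fat = 1202.25 ÷ 9 kcal/g = 133.5833 g.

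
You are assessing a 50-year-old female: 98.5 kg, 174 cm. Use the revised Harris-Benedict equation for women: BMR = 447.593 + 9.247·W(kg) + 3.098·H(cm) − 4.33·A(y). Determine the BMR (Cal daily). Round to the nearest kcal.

1681 Cal daily

Harris-Benedict: BMR = 447.593 + 9.247(98.5) + 3.098(174) − 4.33(50) = 1680.9745 kcal/day.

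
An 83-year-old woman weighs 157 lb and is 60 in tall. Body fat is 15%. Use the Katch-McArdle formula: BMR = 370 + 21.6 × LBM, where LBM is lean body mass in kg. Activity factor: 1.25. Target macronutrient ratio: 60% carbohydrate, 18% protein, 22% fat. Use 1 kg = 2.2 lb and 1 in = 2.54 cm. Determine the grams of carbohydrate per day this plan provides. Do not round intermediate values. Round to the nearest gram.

Convert to metric: weight = 157 ÷ 2.2 = 71.3636 kg; height = 60 × 2.54 = 152.4 cm.
LBM = 71.3636 × (1 − 0.15) = 60.6591 kg. Katch-McArdle: BMR = 370 + 21.6 × 60.6591 = 1680.2364 kcal/day.
TEE = 1680.2364 × 1.25 = 2100.2955 kcal/day.
Carbohydrate energy = 60% × 2100.2955 = 1260.1773 kcal.
Carbohydrate = 1260.1773 ÷ 4 kcal/g = 315.0443 g.

315 g/day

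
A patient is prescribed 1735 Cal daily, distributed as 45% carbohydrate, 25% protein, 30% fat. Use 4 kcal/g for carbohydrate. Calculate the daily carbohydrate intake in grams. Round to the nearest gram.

195 g/day

Carbohydrate energy = 45% × 1735 = 780.75 kcal.
At 4 kcal/g: 780.75 ÷ 4 = 195.1875 g.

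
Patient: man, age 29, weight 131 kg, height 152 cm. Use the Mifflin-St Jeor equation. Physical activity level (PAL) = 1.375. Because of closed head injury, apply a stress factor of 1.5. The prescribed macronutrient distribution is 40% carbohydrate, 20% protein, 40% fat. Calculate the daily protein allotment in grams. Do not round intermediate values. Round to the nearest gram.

219 g/day

Mifflin-St Jeor (male): BMR = 10(131) + 6.25(152) − 5(29) + 5 = 1310 + 950 − 145 + 5 = 2120 kcal/day.
TEE = 2120 × 1.375 = 2915 kcal/day.
With stress factor 1.5: 2915 × 1.5 = 4372.5 kcal/day.
Protein energy = 20% × 4372.5 = 874.5 kcal.
Protein = 874.5 ÷ 4 kcal/g = 218.625 g.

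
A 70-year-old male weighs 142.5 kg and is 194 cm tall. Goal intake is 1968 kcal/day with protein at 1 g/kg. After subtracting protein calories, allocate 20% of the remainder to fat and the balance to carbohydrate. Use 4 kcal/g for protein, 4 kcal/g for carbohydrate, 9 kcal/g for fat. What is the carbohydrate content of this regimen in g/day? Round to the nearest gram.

Protein = 1 × 142.5 = 142.5 g → 142.5 × 4 = 570 kcal.
Non-protein calories = 1968 − 570 = 1398 kcal.
Fat: 20% × 1398 = 279.6 kcal; carbohydrate: 1118.4 kcal.
Carbohydrate: 1118.4 kcal ÷ 4 kcal/g = 279.6 g.

280 g/day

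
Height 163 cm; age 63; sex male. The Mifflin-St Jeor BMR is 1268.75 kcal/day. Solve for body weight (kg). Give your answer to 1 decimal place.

56.0 kg

1268.75 = 10·W + 6.25(163) − 5(63) + 5
10·W = 1268.75 − 708.75 = 560, so W = 56 kg.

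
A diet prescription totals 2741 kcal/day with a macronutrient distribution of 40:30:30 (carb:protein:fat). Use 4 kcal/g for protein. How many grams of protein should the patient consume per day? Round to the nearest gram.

206 g/day

Protein energy = 30% × 2741 = 822.3 kcal.
At 4 kcal/g: 822.3 ÷ 4 = 205.575 g.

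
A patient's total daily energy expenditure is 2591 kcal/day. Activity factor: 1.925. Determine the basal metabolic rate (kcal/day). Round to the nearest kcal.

1346 kcal/day

BMR = TEE ÷ activity factor = 2591 ÷ 1.925 = 1345.974 kcal/day.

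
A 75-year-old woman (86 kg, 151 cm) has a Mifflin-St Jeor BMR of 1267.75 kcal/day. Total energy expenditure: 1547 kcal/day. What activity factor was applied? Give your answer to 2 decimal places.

Activity factor = TEE ÷ BMR = 1547 ÷ 1267.75 = 1.22.

1.22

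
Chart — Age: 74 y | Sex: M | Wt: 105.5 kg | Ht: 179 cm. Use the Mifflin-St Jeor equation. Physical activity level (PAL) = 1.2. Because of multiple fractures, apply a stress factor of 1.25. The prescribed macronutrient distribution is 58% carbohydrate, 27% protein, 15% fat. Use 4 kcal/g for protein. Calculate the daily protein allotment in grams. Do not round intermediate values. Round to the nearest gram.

Mifflin-St Jeor (male): BMR = 10(105.5) + 6.25(179) − 5(74) + 5 = 1055 + 1118.75 − 370 + 5 = 1808.75 kcal/day.
TEE = 1808.75 × 1.2 = 2170.5 kcal/day.
With stress factor 1.25: 2170.5 × 1.25 = 2713.125 kcal/day.
Protein energy = 27% × 2713.125 = 732.5438 kcal.
Protein = 732.5438 ÷ 4 kcal/g = 183.1359 g.

183 g/day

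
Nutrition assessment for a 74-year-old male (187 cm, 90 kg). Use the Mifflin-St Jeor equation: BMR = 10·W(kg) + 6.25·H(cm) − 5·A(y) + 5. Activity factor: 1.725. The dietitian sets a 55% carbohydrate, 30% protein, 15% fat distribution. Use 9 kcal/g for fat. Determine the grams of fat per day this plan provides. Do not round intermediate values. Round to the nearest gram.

49 g/day

Mifflin-St Jeor (male): BMR = 10(90) + 6.25(187) − 5(74) + 5 = 900 + 1168.75 − 370 + 5 = 1703.75 kcal/day.
TEE = 1703.75 × 1.725 = 2938.9688 kcal/day.
Fat energy = 15% × 2938.9688 = 440.8453 kcal.
Fat = 440.8453 ÷ 9 kcal/g = 48.9828 g.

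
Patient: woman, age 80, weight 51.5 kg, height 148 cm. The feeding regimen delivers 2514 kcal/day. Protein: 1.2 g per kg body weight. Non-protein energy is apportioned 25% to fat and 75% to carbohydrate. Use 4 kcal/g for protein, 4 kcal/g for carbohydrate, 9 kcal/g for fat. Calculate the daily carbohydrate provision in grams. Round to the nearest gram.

425 g/day

Protein = 1.2 × 51.5 = 61.8 g → 61.8 × 4 = 247.2 kcal.
Non-protein calories = 2514 − 247.2 = 2266.8 kcal.
Fat: 25% × 2266.8 = 566.7 kcal; carbohydrate: 1700.1 kcal.
Carbohydrate: 1700.1 kcal ÷ 4 kcal/g = 425.025 g.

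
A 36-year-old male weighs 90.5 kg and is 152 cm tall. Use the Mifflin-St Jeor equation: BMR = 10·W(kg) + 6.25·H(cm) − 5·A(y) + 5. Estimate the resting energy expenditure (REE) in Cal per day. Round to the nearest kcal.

Mifflin-St Jeor (male): BMR = 10(90.5) + 6.25(152) − 5(36) + 5 = 905 + 950 − 180 + 5 = 1680 kcal/day.

1680 Cal per day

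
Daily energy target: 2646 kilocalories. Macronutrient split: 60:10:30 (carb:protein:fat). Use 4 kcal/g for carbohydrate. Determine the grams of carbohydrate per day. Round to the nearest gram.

397 g/day

Carbohydrate energy = 60% × 2646 = 1587.6 kcal.
At 4 kcal/g: 1587.6 ÷ 4 = 396.9 g.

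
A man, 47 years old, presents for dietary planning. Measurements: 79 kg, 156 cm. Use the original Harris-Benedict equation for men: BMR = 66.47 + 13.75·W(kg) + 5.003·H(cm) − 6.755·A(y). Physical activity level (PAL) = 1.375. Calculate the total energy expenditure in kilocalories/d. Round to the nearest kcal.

Harris-Benedict: BMR = 66.47 + 13.75(79) + 5.003(156) − 6.755(47) = 1615.703 kcal/day.
TEE = BMR × activity factor = 1615.703 × 1.375 = 2221.5916 kcal/day.

2222 kilocalories/d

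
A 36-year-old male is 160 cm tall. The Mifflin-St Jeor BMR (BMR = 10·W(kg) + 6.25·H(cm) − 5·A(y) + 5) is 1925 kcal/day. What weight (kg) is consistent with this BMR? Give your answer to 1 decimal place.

1925 = 10·W + 6.25(160) − 5(36) + 5
10·W = 1925 − 825 = 1100, so W = 110 kg.

110.0 kg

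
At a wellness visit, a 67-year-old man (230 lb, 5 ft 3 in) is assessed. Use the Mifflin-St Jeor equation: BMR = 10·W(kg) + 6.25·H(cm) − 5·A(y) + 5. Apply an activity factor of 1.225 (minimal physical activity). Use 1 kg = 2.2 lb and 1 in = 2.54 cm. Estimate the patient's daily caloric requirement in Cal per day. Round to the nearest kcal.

2102 Cal per day

Convert to metric: weight = 230 ÷ 2.2 = 104.5455 kg; height = (5×12 + 3) × 2.54 = 63 × 2.54 = 160.02 cm.
Mifflin-St Jeor (male): BMR = 10(104.5455) + 6.25(160.02) − 5(67) + 5 = 1045.4545 + 1000.125 − 335 + 5 = 1715.5795 kcal/day.
TEE = BMR × activity factor = 1715.5795 × 1.225 = 2101.5849 kcal/day.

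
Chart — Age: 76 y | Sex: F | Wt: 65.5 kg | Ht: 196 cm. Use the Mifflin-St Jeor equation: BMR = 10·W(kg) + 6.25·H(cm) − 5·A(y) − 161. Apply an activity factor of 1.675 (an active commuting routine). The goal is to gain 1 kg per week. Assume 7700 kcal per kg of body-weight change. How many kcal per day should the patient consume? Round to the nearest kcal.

Mifflin-St Jeor (female): BMR = 10(65.5) + 6.25(196) − 5(76) − 161 = 655 + 1225 − 380 − 161 = 1339 kcal/day.
TEE = 1339 × 1.675 = 2242.825 kcal/day.
Required daily surplus = 1 × 7700 ÷ 7 = 1100 kcal/day.
Target intake = 2242.825 + 1100 = 3342.825 kcal/day.

3343 kcal per day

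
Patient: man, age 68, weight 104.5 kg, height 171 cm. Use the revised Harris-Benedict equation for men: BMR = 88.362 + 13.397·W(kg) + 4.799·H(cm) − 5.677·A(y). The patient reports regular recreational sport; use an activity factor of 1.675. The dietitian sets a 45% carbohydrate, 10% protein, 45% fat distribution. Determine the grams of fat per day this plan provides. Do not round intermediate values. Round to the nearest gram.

Harris-Benedict: BMR = 88.362 + 13.397(104.5) + 4.799(171) − 5.677(68) = 1922.9415 kcal/day.
TEE = 1922.9415 × 1.675 = 3220.927 kcal/day.
Fat energy = 45% × 3220.927 = 1449.4172 kcal.
Fat = 1449.4172 ÷ 9 kcal/g = 161.0464 g.

161 g/day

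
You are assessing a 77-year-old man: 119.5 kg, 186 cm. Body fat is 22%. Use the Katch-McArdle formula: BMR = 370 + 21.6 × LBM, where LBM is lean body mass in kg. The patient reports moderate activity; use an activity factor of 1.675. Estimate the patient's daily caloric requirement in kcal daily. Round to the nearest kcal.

3992 kcal daily

LBM = 119.5 × (1 − 0.22) = 93.21 kg. Katch-McArdle: BMR = 370 + 21.6 × 93.21 = 2383.336 kcal/day.
TEE = BMR × activity factor = 2383.336 × 1.675 = 3992.0878 kcal/day.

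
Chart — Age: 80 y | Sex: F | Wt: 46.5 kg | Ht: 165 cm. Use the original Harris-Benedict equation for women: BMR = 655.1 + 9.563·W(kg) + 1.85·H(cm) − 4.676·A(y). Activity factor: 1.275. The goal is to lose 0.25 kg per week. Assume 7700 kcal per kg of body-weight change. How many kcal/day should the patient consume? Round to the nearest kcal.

1039 kcal/day

Harris-Benedict: BMR = 655.1 + 9.563(46.5) + 1.85(165) − 4.676(80) = 1030.9495 kcal/day.
TEE = 1030.9495 × 1.275 = 1314.4606 kcal/day.
Required daily deficit = 0.25 × 7700 ÷ 7 = 275 kcal/day.
Target intake = 1314.4606 − 275 = 1039.4606 kcal/day.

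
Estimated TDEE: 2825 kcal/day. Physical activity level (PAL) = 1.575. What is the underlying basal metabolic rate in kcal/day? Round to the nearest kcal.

BMR = TEE ÷ activity factor = 2825 ÷ 1.575 = 1793.6508 kcal/day.

1794 kcal/day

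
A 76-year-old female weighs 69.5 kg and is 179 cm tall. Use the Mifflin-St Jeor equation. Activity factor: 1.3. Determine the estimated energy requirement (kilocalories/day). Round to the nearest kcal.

Mifflin-St Jeor (female): BMR = 10(69.5) + 6.25(179) − 5(76) − 161 = 695 + 1118.75 − 380 − 161 = 1272.75 kcal/day.
TEE = BMR × activity factor = 1272.75 × 1.3 = 1654.575 kcal/day.

1655 kilocalories/day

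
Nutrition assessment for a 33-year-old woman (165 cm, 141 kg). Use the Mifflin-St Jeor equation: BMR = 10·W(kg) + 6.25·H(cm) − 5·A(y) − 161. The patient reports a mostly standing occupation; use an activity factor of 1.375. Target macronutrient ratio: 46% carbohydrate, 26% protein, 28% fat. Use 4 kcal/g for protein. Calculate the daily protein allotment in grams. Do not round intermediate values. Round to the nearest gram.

189 g/day

Mifflin-St Jeor (female): BMR = 10(141) + 6.25(165) − 5(33) − 161 = 1410 + 1031.25 − 165 − 161 = 2115.25 kcal/day.
TEE = 2115.25 × 1.375 = 2908.4688 kcal/day.
Protein energy = 26% × 2908.4688 = 756.2019 kcal.
Protein = 756.2019 ÷ 4 kcal/g = 189.0505 g.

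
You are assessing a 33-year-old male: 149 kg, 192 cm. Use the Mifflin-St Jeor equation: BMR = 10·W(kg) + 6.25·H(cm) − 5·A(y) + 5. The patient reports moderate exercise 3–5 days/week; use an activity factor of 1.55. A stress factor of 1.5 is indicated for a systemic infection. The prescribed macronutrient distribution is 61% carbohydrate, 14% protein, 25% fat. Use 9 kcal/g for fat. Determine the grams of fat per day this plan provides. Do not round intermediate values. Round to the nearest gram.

Mifflin-St Jeor (male): BMR = 10(149) + 6.25(192) − 5(33) + 5 = 1490 + 1200 − 165 + 5 = 2530 kcal/day.
TEE = 2530 × 1.55 = 3921.5 kcal/day.
With stress factor 1.5: 3921.5 × 1.5 = 5882.25 kcal/day.
Fat energy = 25% × 5882.25 = 1470.5625 kcal.
Fat = 1470.5625 ÷ 9 kcal/g = 163.3958 g.

163 g/day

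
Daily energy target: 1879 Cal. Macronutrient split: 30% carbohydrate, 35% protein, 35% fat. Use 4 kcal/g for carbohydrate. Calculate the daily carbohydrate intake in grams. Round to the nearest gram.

141 g/day

Carbohydrate energy = 30% × 1879 = 563.7 kcal.
At 4 kcal/g: 563.7 ÷ 4 = 140.925 g.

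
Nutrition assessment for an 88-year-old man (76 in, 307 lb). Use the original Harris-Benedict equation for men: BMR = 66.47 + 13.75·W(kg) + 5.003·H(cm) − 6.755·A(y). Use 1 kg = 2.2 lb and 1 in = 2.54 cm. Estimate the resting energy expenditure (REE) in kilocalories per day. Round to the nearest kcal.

Convert to metric: weight = 307 ÷ 2.2 = 139.5455 kg; height = 76 × 2.54 = 193.04 cm.
Harris-Benedict: BMR = 66.47 + 13.75(139.5455) + 5.003(193.04) − 6.755(88) = 2356.5591 kcal/day.

2357 kilocalories per day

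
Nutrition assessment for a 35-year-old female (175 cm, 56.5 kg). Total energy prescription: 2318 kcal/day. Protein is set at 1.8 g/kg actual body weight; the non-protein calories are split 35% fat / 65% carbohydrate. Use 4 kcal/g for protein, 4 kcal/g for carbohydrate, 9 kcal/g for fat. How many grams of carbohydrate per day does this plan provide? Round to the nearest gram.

311 g/day

Protein = 1.8 × 56.5 = 101.7 g → 101.7 × 4 = 406.8 kcal.
Non-protein calories = 2318 − 406.8 = 1911.2 kcal.
Fat: 35% × 1911.2 = 668.92 kcal; carbohydrate: 1242.28 kcal.
Carbohydrate: 1242.28 kcal ÷ 4 kcal/g = 310.57 g.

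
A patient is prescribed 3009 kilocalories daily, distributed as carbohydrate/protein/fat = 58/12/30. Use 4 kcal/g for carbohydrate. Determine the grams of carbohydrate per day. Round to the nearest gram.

436 g/day

Carbohydrate energy = 58% × 3009 = 1745.22 kcal.
At 4 kcal/g: 1745.22 ÷ 4 = 436.305 g.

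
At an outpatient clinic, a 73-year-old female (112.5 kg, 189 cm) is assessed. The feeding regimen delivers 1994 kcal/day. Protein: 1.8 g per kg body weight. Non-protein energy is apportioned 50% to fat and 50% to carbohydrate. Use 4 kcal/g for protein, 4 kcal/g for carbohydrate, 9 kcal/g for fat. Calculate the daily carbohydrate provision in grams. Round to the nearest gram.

Protein = 1.8 × 112.5 = 202.5 g → 202.5 × 4 = 810 kcal.
Non-protein calories = 1994 − 810 = 1184 kcal.
Fat: 50% × 1184 = 592 kcal; carbohydrate: 592 kcal.
Carbohydrate: 592 kcal ÷ 4 kcal/g = 148 g.

148 g/day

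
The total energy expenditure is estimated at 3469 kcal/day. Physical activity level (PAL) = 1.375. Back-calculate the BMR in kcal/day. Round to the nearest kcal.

BMR = TEE ÷ activity factor = 3469 ÷ 1.375 = 2522.9091 kcal/day.

2523 kcal/day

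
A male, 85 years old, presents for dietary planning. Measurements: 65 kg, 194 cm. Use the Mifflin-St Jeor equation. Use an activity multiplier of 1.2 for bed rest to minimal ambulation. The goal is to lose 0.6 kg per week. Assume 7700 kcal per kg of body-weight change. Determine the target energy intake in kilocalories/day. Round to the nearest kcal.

1071 kilocalories/day

Mifflin-St Jeor (male): BMR = 10(65) + 6.25(194) − 5(85) + 5 = 650 + 1212.5 − 425 + 5 = 1442.5 kcal/day.
TEE = 1442.5 × 1.2 = 1731 kcal/day.
Required daily deficit = 0.6 × 7700 ÷ 7 = 660 kcal/day.
Target intake = 1731 − 660 = 1071 kcal/day.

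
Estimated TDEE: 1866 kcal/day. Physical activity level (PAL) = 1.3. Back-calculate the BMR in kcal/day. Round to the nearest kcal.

1435 kcal/day

BMR = TEE ÷ activity factor = 1866 ÷ 1.3 = 1435.3846 kcal/day.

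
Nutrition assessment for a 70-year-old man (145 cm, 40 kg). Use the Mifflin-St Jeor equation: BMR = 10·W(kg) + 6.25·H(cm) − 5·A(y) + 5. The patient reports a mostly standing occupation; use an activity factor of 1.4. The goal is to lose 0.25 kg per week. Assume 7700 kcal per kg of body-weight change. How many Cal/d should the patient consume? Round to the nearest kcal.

1071 Cal/d

Mifflin-St Jeor (male): BMR = 10(40) + 6.25(145) − 5(70) + 5 = 400 + 906.25 − 350 + 5 = 961.25 kcal/day.
TEE = 961.25 × 1.4 = 1345.75 kcal/day.
Required daily deficit = 0.25 × 7700 ÷ 7 = 275 kcal/day.
Target intake = 1345.75 − 275 = 1070.75 kcal/day.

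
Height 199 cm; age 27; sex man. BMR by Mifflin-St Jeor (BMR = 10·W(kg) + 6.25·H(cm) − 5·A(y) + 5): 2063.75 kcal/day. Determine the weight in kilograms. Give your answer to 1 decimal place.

95.0 kg

2063.75 = 10·W + 6.25(199) − 5(27) + 5
10·W = 2063.75 − 1113.75 = 950, so W = 95 kg.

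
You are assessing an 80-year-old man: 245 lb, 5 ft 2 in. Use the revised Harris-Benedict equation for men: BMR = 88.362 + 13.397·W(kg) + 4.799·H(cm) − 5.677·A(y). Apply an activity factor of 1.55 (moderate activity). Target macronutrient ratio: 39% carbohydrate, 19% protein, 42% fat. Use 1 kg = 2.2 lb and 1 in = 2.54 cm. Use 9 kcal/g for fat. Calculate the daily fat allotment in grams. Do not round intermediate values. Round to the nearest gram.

136 g/day

Convert to metric: weight = 245 ÷ 2.2 = 111.3636 kg; height = (5×12 + 2) × 2.54 = 62 × 2.54 = 157.48 cm.
Harris-Benedict: BMR = 88.362 + 13.397(111.3636) + 4.799(157.48) − 5.677(80) = 1881.8872 kcal/day.
TEE = 1881.8872 × 1.55 = 2916.9251 kcal/day.
Fat energy = 42% × 2916.9251 = 1225.1085 kcal.
Fat = 1225.1085 ÷ 9 kcal/g = 136.1232 g.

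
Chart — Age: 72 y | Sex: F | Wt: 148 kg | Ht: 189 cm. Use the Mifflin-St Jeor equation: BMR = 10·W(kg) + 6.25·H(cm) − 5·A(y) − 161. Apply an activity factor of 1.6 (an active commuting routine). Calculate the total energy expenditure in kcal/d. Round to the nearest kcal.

3424 kcal/d

Mifflin-St Jeor (female): BMR = 10(148) + 6.25(189) − 5(72) − 161 = 1480 + 1181.25 − 360 − 161 = 2140.25 kcal/day.
TEE = BMR × activity factor = 2140.25 × 1.6 = 3424.4 kcal/day.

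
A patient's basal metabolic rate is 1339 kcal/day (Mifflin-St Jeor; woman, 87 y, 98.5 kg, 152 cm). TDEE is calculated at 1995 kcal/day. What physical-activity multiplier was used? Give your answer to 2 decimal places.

1.49

Activity factor = TEE ÷ BMR = 1995 ÷ 1339 = 1.49.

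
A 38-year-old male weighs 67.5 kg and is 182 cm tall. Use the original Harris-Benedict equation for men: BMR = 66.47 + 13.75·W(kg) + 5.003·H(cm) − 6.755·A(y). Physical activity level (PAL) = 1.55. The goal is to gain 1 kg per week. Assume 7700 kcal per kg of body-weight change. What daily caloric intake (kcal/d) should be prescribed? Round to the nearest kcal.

3655 kcal/d

Harris-Benedict: BMR = 66.47 + 13.75(67.5) + 5.003(182) − 6.755(38) = 1648.451 kcal/day.
TEE = 1648.451 × 1.55 = 2555.0991 kcal/day.
Required daily surplus = 1 × 7700 ÷ 7 = 1100 kcal/day.
Target intake = 2555.0991 + 1100 = 3655.0991 kcal/day.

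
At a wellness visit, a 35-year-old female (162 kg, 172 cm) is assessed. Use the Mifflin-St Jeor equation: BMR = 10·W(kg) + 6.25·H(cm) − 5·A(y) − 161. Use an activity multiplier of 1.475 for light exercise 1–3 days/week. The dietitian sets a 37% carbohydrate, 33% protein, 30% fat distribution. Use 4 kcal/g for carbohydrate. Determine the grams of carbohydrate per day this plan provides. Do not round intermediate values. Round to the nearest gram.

Mifflin-St Jeor (female): BMR = 10(162) + 6.25(172) − 5(35) − 161 = 1620 + 1075 − 175 − 161 = 2359 kcal/day.
TEE = 2359 × 1.475 = 3479.525 kcal/day.
Carbohydrate energy = 37% × 3479.525 = 1287.4243 kcal.
Carbohydrate = 1287.4243 ÷ 4 kcal/g = 321.8561 g.

322 g/day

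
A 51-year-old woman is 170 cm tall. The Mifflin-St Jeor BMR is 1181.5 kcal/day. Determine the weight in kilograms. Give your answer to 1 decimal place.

1181.5 = 10·W + 6.25(170) − 5(51) − 161
10·W = 1181.5 − 646.5 = 535, so W = 53.5 kg.

53.5 kg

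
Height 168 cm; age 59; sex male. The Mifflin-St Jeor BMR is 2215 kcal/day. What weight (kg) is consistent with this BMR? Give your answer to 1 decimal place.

145.5 kg

2215 = 10·W + 6.25(168) − 5(59) + 5
10·W = 2215 − 760 = 1455, so W = 145.5 kg.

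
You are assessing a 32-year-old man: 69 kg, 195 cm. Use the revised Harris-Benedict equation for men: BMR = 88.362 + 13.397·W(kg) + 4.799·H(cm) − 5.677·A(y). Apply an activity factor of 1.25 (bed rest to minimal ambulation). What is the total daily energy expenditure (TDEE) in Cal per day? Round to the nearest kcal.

Harris-Benedict: BMR = 88.362 + 13.397(69) + 4.799(195) − 5.677(32) = 1766.896 kcal/day.
TEE = BMR × activity factor = 1766.896 × 1.25 = 2208.62 kcal/day.

2209 Cal per day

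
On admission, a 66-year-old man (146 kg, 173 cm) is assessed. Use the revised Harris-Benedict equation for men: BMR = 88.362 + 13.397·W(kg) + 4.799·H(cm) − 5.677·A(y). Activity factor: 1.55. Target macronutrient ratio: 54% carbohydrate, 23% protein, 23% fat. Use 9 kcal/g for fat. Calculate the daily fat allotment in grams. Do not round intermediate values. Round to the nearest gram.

99 g/day

Harris-Benedict: BMR = 88.362 + 13.397(146) + 4.799(173) − 5.677(66) = 2499.869 kcal/day.
TEE = 2499.869 × 1.55 = 3874.797 kcal/day.
Fat energy = 23% × 3874.797 = 891.2033 kcal.
Fat = 891.2033 ÷ 9 kcal/g = 99.0226 g.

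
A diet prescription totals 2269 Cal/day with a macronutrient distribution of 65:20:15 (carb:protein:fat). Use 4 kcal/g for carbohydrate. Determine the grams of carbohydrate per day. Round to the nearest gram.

Carbohydrate energy = 65% × 2269 = 1474.85 kcal.
At 4 kcal/g: 1474.85 ÷ 4 = 368.7125 g.

369 g/day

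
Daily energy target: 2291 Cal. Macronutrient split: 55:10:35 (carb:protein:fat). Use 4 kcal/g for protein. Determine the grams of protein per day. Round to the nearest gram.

Protein energy = 10% × 2291 = 229.1 kcal.
At 4 kcal/g: 229.1 ÷ 4 = 57.275 g.

57 g/day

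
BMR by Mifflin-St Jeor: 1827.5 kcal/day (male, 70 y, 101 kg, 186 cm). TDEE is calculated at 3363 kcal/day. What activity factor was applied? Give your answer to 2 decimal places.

1.84

Activity factor = TEE ÷ BMR = 3363 ÷ 1827.5 = 1.84.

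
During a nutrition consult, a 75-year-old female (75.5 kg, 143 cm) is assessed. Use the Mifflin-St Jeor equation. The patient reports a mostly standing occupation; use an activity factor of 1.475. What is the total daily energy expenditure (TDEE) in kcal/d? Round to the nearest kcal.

Mifflin-St Jeor (female): BMR = 10(75.5) + 6.25(143) − 5(75) − 161 = 755 + 893.75 − 375 − 161 = 1112.75 kcal/day.
TEE = BMR × activity factor = 1112.75 × 1.475 = 1641.3063 kcal/day.

1641 kcal/d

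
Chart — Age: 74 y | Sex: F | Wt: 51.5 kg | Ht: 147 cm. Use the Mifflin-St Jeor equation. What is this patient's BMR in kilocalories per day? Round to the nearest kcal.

903 kilocalories per day

Mifflin-St Jeor (female): BMR = 10(51.5) + 6.25(147) − 5(74) − 161 = 515 + 918.75 − 370 − 161 = 902.75 kcal/day.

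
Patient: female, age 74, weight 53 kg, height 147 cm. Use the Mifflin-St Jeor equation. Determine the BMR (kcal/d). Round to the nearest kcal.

Mifflin-St Jeor (female): BMR = 10(53) + 6.25(147) − 5(74) − 161 = 530 + 918.75 − 370 − 161 = 917.75 kcal/day.

918 kcal/d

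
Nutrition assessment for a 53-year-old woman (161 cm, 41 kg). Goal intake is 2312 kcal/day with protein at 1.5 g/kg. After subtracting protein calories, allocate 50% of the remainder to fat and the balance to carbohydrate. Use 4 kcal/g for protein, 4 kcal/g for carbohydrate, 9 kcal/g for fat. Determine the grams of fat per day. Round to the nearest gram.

115 g/day

Protein = 1.5 × 41 = 61.5 g → 61.5 × 4 = 246 kcal.
Non-protein calories = 2312 − 246 = 2066 kcal.
Fat: 50% × 2066 = 1033 kcal; carbohydrate: 1033 kcal.
Fat: 1033 kcal ÷ 9 kcal/g = 114.7778 g.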